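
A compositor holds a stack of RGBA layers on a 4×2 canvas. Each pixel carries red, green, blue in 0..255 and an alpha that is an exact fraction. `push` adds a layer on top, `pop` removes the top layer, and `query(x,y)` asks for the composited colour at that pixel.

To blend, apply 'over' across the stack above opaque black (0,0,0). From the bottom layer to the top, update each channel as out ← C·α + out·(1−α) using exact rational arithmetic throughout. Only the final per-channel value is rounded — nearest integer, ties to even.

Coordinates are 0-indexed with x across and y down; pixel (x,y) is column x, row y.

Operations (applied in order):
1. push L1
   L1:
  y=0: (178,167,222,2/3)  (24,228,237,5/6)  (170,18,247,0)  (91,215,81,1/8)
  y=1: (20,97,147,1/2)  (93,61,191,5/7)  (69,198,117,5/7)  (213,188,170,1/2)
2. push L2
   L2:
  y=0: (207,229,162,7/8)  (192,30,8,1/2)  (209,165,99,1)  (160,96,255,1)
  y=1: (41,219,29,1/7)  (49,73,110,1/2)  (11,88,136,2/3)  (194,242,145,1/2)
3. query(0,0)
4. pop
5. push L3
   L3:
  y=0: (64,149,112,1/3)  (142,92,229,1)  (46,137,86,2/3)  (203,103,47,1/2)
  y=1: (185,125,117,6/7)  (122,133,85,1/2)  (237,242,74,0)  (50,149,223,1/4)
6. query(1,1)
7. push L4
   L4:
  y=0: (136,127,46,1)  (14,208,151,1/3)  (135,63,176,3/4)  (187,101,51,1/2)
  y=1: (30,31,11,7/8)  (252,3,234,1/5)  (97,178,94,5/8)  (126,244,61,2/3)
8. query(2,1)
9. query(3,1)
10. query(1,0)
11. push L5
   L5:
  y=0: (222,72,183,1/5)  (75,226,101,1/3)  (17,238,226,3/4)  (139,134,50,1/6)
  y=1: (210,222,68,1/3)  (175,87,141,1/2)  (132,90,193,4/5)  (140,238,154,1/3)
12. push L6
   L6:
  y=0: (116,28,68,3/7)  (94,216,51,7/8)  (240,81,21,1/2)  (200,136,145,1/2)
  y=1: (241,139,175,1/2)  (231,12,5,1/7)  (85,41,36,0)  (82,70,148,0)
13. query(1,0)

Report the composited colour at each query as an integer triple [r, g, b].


(0,0) stack=L1,L2; from [0,0,0]:
after L1 α=2/3: [356/3, 334/3, 148]
after L2 α=7/8: [4703/24, 5143/24, 641/4]
→ [196, 214, 160]

at x=1,y=1 over L1,L3:
after L1 α=5/7: [465/7, 305/7, 955/7]
after L3 α=1/2: [1319/14, 618/7, 775/7]
→ [94, 88, 111]

query (2,1) [L1,L3,L4] — begin 0,0,0
L1 α=5/7: [345/7, 990/7, 585/7]
L3 α=0: [345/7, 990/7, 585/7]
L4 α=5/8: [2215/28, 1150/7, 5045/56]
rounded: [79, 164, 90]

(3,1) stack=L1,L3,L4; from [0,0,0]:
after L1 α=1/2: [213/2, 94, 85]
after L3 α=1/4: [739/8, 431/4, 239/2]
after L4 α=2/3: [2755/24, 2383/12, 161/2]
rounded: [115, 199, 80]

query (1,0) [L1,L3,L4] — begin 0,0,0
+L1 (α=5/6) → [20, 190, 395/2]
+L3 (α=1) → [142, 92, 229]
+L4 (α=1/3) → [298/3, 392/3, 203]
= [99, 131, 203]

(1,0) stack=L1,L3,L4,L5,L6; from [0,0,0]:
+L1 (α=5/6) → [20, 190, 395/2]
+L3 (α=1) → [142, 92, 229]
+L4 (α=1/3) → [298/3, 392/3, 203]
+L5 (α=1/3) → [821/9, 1462/9, 169]
+L6 (α=7/8) → [6743/72, 7535/36, 263/4]
= [94, 209, 66]


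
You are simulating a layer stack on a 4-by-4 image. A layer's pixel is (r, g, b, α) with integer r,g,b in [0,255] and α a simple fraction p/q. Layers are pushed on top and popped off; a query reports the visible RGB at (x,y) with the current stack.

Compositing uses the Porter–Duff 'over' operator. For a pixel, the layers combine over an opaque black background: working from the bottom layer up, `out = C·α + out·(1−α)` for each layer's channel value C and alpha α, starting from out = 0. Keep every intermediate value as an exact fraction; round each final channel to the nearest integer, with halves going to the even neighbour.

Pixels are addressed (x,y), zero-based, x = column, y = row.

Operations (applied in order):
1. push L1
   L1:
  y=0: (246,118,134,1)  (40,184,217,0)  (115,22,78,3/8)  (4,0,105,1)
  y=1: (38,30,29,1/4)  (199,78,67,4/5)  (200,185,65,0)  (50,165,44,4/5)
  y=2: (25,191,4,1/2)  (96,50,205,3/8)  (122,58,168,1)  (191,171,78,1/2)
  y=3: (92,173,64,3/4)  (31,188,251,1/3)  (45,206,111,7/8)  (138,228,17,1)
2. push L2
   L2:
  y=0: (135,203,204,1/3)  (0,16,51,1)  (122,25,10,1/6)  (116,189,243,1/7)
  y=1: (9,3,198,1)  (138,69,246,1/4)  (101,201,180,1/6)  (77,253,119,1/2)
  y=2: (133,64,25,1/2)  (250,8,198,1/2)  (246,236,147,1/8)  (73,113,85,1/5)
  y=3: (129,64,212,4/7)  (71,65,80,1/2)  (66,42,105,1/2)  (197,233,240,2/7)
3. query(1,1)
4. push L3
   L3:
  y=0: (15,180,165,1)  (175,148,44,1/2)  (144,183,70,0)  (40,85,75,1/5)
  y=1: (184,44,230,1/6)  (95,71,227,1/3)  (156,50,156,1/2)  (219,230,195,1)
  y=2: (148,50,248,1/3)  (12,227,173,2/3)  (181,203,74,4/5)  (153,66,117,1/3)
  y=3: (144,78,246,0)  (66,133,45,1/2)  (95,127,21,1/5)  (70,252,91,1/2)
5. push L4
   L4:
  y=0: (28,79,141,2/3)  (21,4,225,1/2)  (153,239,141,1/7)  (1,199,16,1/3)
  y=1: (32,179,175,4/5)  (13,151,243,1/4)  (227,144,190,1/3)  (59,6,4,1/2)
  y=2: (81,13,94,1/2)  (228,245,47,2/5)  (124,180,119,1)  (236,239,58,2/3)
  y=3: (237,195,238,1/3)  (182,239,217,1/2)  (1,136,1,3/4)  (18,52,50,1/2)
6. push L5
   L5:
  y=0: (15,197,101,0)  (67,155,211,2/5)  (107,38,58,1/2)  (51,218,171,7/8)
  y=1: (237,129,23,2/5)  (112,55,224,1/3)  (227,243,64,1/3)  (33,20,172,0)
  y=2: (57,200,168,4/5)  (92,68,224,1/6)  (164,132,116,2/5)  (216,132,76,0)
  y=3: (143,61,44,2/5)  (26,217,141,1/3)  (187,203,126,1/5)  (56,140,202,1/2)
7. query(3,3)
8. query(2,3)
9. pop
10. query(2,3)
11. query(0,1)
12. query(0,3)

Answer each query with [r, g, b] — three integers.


query (1,1) [L1,L2] — begin 0,0,0
+L1 (α=4/5) → [796/5, 312/5, 268/5]
+L2 (α=1/4) → [1539/10, 1281/20, 1017/10]
= [154, 64, 102]

query (3,3) [L1,L2,L3,L4,L5] — begin 0,0,0
after L1 α=1: [138, 228, 17]
after L2 α=2/7: [1084/7, 1606/7, 565/7]
after L3 α=1/2: [787/7, 1685/7, 601/7]
after L4 α=1/2: [913/14, 2049/14, 951/14]
after L5 α=1/2: [1697/28, 4009/28, 3779/28]
= [61, 143, 135]

(2,3) stack=L1,L2,L3,L4,L5; from [0,0,0]:
L1 α=7/8: [315/8, 721/4, 777/8]
L2 α=1/2: [843/16, 889/8, 1617/16]
L3 α=1/5: [1223/20, 1143/10, 1701/20]
L4 α=3/4: [1283/80, 5223/40, 1761/80]
L5 α=1/5: [5023/100, 7253/50, 4281/100]
→ [50, 145, 43]

at x=2,y=3 over L1,L2,L3,L4:
+L1 (α=7/8) → [315/8, 721/4, 777/8]
+L2 (α=1/2) → [843/16, 889/8, 1617/16]
+L3 (α=1/5) → [1223/20, 1143/10, 1701/20]
+L4 (α=3/4) → [1283/80, 5223/40, 1761/80]
→ [16, 131, 22]

(0,1) stack=L1,L2,L3,L4; from [0,0,0]:
L1 α=1/4: [19/2, 15/2, 29/4]
L2 α=1: [9, 3, 198]
L3 α=1/6: [229/6, 59/6, 610/3]
L4 α=4/5: [997/30, 871/6, 542/3]
= [33, 145, 181]

at x=0,y=3 over L1,L2,L3,L4:
+L1 (α=3/4) → [69, 519/4, 48]
+L2 (α=4/7) → [723/7, 2581/28, 992/7]
+L3 (α=0) → [723/7, 2581/28, 992/7]
+L4 (α=1/3) → [1035/7, 5311/42, 3650/21]
rounded: [148, 126, 174]


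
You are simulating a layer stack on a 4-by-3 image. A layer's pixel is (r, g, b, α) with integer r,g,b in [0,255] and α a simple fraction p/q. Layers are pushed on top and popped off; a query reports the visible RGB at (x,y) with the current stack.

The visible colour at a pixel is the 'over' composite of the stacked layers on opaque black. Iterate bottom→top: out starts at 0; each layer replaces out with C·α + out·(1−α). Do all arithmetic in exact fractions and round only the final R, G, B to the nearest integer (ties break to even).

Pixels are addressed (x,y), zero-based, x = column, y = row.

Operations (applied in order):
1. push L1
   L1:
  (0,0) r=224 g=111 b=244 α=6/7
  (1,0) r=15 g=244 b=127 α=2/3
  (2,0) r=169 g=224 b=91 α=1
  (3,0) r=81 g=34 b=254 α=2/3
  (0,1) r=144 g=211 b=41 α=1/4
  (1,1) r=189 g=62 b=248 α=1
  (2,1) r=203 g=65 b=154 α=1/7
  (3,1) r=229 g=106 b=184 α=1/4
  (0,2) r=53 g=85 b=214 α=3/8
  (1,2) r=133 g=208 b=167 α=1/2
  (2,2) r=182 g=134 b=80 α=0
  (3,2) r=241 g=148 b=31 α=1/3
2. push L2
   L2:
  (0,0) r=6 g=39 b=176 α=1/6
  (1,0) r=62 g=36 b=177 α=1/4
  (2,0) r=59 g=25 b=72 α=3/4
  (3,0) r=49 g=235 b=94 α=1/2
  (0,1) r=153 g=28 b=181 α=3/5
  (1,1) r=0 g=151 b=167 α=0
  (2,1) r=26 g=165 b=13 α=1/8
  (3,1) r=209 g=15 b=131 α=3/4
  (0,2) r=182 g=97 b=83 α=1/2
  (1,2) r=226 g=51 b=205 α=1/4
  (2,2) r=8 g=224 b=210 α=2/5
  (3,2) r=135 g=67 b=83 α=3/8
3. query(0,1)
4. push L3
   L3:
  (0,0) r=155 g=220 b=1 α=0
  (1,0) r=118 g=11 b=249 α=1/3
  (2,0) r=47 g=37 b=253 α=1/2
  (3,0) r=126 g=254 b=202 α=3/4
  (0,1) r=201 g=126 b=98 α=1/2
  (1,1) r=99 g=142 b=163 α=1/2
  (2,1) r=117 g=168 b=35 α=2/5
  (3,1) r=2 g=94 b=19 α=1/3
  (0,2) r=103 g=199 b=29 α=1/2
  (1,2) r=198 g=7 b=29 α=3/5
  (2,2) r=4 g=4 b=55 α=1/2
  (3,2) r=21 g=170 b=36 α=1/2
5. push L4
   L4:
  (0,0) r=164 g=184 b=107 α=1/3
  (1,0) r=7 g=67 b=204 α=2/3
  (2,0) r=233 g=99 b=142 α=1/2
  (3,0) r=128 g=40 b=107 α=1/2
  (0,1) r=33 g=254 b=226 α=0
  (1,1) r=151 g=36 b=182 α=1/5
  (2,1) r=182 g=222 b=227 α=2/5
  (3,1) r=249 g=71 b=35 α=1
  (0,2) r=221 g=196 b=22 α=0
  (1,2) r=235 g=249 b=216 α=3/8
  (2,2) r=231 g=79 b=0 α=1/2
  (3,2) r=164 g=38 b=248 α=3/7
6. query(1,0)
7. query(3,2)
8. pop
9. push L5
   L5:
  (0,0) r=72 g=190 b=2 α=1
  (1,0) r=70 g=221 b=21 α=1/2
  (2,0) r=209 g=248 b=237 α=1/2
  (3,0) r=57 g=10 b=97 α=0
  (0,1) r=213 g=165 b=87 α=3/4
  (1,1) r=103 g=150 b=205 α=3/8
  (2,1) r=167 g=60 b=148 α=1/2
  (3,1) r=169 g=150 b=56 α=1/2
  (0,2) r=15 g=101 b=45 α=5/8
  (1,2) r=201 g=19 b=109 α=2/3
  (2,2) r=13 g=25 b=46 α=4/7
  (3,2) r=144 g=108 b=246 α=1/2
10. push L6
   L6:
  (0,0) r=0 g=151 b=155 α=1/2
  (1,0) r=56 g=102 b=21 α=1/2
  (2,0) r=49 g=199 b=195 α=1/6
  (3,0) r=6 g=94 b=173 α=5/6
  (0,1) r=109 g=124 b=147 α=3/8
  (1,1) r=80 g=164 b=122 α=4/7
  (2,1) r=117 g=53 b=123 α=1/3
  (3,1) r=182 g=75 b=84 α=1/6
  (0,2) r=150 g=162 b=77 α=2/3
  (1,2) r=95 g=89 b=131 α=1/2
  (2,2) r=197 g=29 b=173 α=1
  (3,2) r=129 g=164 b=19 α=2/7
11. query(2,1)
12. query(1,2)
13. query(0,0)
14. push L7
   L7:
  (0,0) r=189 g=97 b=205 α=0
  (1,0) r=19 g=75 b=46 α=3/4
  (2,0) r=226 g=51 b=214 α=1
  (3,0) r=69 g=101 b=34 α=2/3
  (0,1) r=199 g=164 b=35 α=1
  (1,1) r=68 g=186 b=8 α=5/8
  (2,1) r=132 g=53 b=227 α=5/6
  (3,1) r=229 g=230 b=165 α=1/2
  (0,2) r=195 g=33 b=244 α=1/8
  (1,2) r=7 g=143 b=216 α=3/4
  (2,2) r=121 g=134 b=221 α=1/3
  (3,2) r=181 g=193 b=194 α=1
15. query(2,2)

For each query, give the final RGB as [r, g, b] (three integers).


(0,1) stack=L1,L2; from [0,0,0]:
after L1 α=1/4: [36, 211/4, 41/4]
after L2 α=3/5: [531/5, 379/10, 1127/10]
rounded: [106, 38, 113]

query (1,0) [L1,L2,L3,L4] — begin 0,0,0
L1 α=2/3: [10, 488/3, 254/3]
L2 α=1/4: [23, 131, 431/4]
L3 α=1/3: [164/3, 91, 929/6]
L4 α=2/3: [206/9, 75, 3377/18]
rounded: [23, 75, 188]

at x=3,y=2 over L1,L2,L3,L4:
+L1 (α=1/3) → [241/3, 148/3, 31/3]
+L2 (α=3/8) → [605/6, 1343/24, 451/12]
+L3 (α=1/2) → [731/12, 5423/48, 883/24]
+L4 (α=3/7) → [2207/21, 6791/84, 5347/42]
rounded: [105, 81, 127]

query (2,1) [L1,L2,L3,L5,L6] — begin 0,0,0
L1 α=1/7: [29, 65/7, 22]
L2 α=1/8: [229/8, 115/4, 167/8]
L3 α=2/5: [2559/40, 1689/20, 1061/40]
L5 α=1/2: [9239/80, 2889/40, 6981/80]
L6 α=1/3: [13919/120, 3949/60, 3967/40]
= [116, 66, 99]

(1,2) stack=L1,L2,L3,L5,L6; from [0,0,0]:
L1 α=1/2: [133/2, 104, 167/2]
L2 α=1/4: [851/8, 363/4, 911/8]
L3 α=3/5: [3227/20, 81/2, 1259/20]
L5 α=2/3: [11267/60, 157/6, 1873/20]
L6 α=1/2: [16967/120, 691/12, 4493/40]
rounded: [141, 58, 112]

at x=0,y=0 over L1,L2,L3,L5,L6:
after L1 α=6/7: [192, 666/7, 1464/7]
after L2 α=1/6: [161, 1201/14, 4276/21]
after L3 α=0: [161, 1201/14, 4276/21]
after L5 α=1: [72, 190, 2]
after L6 α=1/2: [36, 341/2, 157/2]
= [36, 170, 78]

query (2,2) [L1,L2,L3,L5,L6,L7] — begin 0,0,0
after L1 α=0: [0, 0, 0]
after L2 α=2/5: [16/5, 448/5, 84]
after L3 α=1/2: [18/5, 234/5, 139/2]
after L5 α=4/7: [314/35, 1202/35, 785/14]
after L6 α=1: [197, 29, 173]
after L7 α=1/3: [515/3, 64, 189]
rounded: [172, 64, 189]


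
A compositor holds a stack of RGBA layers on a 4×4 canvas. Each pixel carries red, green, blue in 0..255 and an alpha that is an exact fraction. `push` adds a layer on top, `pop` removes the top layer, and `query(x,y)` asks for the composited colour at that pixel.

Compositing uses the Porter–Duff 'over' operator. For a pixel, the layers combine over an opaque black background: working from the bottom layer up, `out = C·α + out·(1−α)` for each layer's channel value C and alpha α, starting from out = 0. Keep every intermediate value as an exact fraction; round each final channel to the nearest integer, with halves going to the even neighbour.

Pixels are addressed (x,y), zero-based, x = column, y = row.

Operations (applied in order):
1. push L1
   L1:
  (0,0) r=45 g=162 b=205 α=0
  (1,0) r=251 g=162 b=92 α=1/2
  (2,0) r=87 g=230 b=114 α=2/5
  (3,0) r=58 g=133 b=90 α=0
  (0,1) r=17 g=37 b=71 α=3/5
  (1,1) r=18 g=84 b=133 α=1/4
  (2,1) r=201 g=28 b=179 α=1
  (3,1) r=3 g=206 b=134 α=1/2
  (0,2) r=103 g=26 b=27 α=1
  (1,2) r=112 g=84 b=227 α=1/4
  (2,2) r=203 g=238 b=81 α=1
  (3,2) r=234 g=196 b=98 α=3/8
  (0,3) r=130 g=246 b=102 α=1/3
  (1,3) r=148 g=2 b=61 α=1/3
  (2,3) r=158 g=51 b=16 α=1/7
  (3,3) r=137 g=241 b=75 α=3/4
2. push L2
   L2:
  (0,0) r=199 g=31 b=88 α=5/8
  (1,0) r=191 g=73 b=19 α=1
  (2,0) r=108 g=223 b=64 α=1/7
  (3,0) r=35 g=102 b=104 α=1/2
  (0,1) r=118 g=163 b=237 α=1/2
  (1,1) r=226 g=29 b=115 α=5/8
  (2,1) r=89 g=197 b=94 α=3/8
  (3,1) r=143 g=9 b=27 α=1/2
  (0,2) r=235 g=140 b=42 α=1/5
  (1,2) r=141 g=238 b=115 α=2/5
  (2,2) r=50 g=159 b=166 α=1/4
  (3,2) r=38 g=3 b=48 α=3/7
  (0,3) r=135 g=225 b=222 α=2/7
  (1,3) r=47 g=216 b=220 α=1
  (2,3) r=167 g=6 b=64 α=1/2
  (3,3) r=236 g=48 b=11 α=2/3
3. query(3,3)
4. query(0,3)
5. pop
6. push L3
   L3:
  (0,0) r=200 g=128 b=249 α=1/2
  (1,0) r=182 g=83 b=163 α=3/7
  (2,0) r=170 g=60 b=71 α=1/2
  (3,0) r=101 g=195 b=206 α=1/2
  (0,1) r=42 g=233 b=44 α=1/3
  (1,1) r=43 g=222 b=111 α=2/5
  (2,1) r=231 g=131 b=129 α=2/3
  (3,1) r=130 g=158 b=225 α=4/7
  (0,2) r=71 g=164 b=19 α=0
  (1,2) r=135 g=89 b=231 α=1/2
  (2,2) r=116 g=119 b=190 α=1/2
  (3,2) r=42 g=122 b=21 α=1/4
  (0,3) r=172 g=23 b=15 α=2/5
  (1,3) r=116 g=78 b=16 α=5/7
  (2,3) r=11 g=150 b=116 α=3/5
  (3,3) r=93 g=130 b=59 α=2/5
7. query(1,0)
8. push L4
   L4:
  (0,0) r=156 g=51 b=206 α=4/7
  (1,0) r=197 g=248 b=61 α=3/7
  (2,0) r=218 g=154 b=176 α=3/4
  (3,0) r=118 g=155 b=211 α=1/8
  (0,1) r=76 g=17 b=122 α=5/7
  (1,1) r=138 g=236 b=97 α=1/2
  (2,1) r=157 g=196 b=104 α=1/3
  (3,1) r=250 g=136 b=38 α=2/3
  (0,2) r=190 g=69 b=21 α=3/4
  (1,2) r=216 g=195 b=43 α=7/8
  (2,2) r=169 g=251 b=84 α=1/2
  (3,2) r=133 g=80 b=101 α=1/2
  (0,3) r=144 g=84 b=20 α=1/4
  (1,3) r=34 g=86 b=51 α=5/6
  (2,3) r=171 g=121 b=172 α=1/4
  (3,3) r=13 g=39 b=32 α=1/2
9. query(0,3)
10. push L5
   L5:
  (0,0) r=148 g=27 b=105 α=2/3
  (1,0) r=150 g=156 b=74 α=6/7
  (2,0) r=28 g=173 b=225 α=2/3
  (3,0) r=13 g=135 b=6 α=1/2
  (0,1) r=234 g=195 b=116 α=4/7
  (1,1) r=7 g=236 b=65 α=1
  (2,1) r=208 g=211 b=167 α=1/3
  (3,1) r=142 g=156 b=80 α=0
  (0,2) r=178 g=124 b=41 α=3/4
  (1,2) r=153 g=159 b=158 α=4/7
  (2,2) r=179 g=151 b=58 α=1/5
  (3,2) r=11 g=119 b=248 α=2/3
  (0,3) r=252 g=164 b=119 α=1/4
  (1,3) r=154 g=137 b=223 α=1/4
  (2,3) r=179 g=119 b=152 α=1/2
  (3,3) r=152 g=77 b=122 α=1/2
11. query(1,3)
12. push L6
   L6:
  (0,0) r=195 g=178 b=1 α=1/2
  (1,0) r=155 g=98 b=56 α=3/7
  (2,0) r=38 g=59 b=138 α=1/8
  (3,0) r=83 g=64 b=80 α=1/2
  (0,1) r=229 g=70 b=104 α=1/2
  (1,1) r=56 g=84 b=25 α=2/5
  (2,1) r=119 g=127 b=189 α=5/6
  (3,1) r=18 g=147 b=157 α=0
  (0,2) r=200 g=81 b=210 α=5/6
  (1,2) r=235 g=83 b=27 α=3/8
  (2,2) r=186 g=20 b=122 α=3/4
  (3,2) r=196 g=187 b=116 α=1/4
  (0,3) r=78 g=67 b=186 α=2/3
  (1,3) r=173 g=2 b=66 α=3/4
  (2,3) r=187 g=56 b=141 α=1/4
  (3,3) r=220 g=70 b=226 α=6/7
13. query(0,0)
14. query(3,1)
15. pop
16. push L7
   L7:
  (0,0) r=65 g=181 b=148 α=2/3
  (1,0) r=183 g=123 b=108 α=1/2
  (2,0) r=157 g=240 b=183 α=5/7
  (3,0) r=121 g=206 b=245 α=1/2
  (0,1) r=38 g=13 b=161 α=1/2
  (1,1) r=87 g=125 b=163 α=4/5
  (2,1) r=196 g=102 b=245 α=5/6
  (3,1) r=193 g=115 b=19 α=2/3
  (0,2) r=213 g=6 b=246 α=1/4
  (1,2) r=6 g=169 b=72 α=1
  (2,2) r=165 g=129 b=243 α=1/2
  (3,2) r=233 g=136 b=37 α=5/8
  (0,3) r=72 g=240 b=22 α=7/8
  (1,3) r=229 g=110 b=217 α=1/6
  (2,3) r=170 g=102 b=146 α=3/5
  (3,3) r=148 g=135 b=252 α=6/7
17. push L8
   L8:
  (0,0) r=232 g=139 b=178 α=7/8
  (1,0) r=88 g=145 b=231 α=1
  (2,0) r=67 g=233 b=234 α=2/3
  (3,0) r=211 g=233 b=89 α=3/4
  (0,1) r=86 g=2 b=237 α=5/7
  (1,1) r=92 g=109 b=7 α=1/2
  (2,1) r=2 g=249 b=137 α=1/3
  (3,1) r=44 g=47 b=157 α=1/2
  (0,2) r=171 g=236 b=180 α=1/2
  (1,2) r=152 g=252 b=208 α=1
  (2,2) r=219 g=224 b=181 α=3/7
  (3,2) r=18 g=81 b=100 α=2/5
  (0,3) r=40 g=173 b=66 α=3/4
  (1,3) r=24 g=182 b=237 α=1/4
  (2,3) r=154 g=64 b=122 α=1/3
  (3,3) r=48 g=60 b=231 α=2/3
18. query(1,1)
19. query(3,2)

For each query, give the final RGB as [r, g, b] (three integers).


(3,3) stack=L1,L2; from [0,0,0]:
L1 α=3/4: [411/4, 723/4, 225/4]
L2 α=2/3: [2299/12, 369/4, 313/12]
= [192, 92, 26]

at x=0,y=3 over L1,L2:
+L1 (α=1/3) → [130/3, 82, 34]
+L2 (α=2/7) → [1460/21, 860/7, 614/7]
= [70, 123, 88]

query (1,0) [L1,L3] — begin 0,0,0
L1 α=1/2: [251/2, 81, 46]
L3 α=3/7: [1048/7, 573/7, 673/7]
rounded: [150, 82, 96]

(0,3) stack=L1,L3,L4; from [0,0,0]:
+L1 (α=1/3) → [130/3, 82, 34]
+L3 (α=2/5) → [474/5, 292/5, 132/5]
+L4 (α=1/4) → [1071/10, 324/5, 124/5]
= [107, 65, 25]

at x=1,y=3 over L1,L3,L4,L5:
+L1 (α=1/3) → [148/3, 2/3, 61/3]
+L3 (α=5/7) → [2036/21, 1174/21, 362/21]
+L4 (α=5/6) → [2803/63, 5102/63, 5717/126]
+L5 (α=1/4) → [6037/84, 7979/84, 15083/168]
= [72, 95, 90]

(0,0) stack=L1,L3,L4,L5,L6; from [0,0,0]:
L1 α=0: [0, 0, 0]
L3 α=1/2: [100, 64, 249/2]
L4 α=4/7: [132, 396/7, 2395/14]
L5 α=2/3: [428/3, 258/7, 5335/42]
L6 α=1/2: [1013/6, 752/7, 5377/84]
→ [169, 107, 64]

(3,1) stack=L1,L3,L4,L5,L6; from [0,0,0]:
L1 α=1/2: [3/2, 103, 67]
L3 α=4/7: [1049/14, 941/7, 1101/7]
L4 α=2/3: [2683/14, 2845/21, 1633/21]
L5 α=0: [2683/14, 2845/21, 1633/21]
L6 α=0: [2683/14, 2845/21, 1633/21]
→ [192, 135, 78]

at x=1,y=1 over L1,L3,L4,L5,L7,L8:
+L1 (α=1/4) → [9/2, 21, 133/4]
+L3 (α=2/5) → [199/10, 507/5, 1287/20]
+L4 (α=1/2) → [1579/20, 1687/10, 3227/40]
+L5 (α=1) → [7, 236, 65]
+L7 (α=4/5) → [71, 736/5, 717/5]
+L8 (α=1/2) → [163/2, 1281/10, 376/5]
→ [82, 128, 75]

(3,2) stack=L1,L3,L4,L5,L7,L8; from [0,0,0]:
after L1 α=3/8: [351/4, 147/2, 147/4]
after L3 α=1/4: [1221/16, 685/8, 525/16]
after L4 α=1/2: [3349/32, 1325/16, 2141/32]
after L5 α=2/3: [1351/32, 1711/16, 18013/96]
after L7 α=5/8: [41333/256, 16013/128, 23933/256]
after L8 α=2/5: [26643/256, 13755/128, 122999/1280]
= [104, 107, 96]


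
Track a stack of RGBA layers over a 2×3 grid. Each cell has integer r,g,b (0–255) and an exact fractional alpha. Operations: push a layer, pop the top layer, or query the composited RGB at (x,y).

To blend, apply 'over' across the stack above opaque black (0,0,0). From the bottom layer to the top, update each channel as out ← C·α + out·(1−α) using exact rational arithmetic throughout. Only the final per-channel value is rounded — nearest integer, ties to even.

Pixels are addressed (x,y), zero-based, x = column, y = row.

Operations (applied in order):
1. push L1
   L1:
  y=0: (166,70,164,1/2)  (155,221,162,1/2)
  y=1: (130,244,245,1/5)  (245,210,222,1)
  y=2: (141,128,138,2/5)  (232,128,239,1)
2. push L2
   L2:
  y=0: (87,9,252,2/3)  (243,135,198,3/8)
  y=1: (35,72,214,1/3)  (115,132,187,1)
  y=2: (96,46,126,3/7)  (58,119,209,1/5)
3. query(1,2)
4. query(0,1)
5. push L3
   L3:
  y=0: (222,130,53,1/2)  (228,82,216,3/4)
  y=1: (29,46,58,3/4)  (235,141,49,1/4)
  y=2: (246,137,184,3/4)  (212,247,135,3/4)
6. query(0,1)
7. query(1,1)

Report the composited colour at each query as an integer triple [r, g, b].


(1,2) stack=L1,L2; from [0,0,0]:
L1 α=1: [232, 128, 239]
L2 α=1/5: [986/5, 631/5, 233]
rounded: [197, 126, 233]

at x=0,y=1 over L1,L2:
L1 α=1/5: [26, 244/5, 49]
L2 α=1/3: [29, 848/15, 104]
→ [29, 57, 104]

query (0,1) [L1,L2,L3] — begin 0,0,0
after L1 α=1/5: [26, 244/5, 49]
after L2 α=1/3: [29, 848/15, 104]
after L3 α=3/4: [29, 1459/30, 139/2]
= [29, 49, 70]

query (1,1) [L1,L2,L3] — begin 0,0,0
after L1 α=1: [245, 210, 222]
after L2 α=1: [115, 132, 187]
after L3 α=1/4: [145, 537/4, 305/2]
rounded: [145, 134, 152]


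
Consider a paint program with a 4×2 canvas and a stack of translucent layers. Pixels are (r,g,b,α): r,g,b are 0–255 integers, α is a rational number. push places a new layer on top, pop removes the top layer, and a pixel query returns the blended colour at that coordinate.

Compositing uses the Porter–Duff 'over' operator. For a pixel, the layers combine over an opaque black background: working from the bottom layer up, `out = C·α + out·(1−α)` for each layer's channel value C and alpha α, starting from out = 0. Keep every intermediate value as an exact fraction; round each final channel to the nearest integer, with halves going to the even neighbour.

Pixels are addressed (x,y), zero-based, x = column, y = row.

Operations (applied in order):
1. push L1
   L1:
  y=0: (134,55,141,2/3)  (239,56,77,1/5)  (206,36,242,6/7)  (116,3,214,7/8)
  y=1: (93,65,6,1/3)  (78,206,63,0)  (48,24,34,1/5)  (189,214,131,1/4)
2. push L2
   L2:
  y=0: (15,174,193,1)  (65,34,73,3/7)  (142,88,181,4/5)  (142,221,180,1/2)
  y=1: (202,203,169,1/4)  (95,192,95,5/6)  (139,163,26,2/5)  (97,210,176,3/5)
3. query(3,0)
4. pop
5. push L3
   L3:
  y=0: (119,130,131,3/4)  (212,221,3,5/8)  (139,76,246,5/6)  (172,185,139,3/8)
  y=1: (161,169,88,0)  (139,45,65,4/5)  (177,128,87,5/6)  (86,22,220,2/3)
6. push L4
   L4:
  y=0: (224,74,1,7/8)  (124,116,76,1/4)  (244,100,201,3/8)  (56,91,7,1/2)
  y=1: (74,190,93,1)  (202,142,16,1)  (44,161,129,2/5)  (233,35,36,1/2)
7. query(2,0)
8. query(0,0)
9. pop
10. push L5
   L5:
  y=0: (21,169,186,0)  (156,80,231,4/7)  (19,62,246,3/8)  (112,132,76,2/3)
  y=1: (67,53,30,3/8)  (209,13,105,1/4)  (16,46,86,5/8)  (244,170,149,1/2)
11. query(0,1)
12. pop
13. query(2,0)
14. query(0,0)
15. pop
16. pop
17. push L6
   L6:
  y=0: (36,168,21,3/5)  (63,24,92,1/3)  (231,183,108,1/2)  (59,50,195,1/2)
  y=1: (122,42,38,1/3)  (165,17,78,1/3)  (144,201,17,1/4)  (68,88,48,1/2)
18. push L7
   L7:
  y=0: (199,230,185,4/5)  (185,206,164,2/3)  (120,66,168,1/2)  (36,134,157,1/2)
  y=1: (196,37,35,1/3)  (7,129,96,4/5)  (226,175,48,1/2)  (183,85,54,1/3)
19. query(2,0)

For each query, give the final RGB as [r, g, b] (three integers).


(3,0) stack=L1,L2; from [0,0,0]:
+L1 (α=7/8) → [203/2, 21/8, 749/4]
+L2 (α=1/2) → [487/4, 1789/16, 1469/8]
→ [122, 112, 184]

(2,0) stack=L1,L3,L4; from [0,0,0]:
+L1 (α=6/7) → [1236/7, 216/7, 1452/7]
+L3 (α=5/6) → [6101/42, 1438/21, 1677/7]
+L4 (α=3/8) → [61249/336, 6745/84, 6303/28]
= [182, 80, 225]

at x=0,y=0 over L1,L3,L4:
after L1 α=2/3: [268/3, 110/3, 94]
after L3 α=3/4: [1339/12, 320/3, 487/4]
after L4 α=7/8: [20155/96, 937/12, 515/32]
→ [210, 78, 16]

at x=0,y=1 over L1,L3,L5:
L1 α=1/3: [31, 65/3, 2]
L3 α=0: [31, 65/3, 2]
L5 α=3/8: [89/2, 401/12, 25/2]
rounded: [44, 33, 12]

(2,0) stack=L1,L3; from [0,0,0]:
after L1 α=6/7: [1236/7, 216/7, 1452/7]
after L3 α=5/6: [6101/42, 1438/21, 1677/7]
→ [145, 68, 240]

(0,0) stack=L1,L3; from [0,0,0]:
L1 α=2/3: [268/3, 110/3, 94]
L3 α=3/4: [1339/12, 320/3, 487/4]
= [112, 107, 122]

query (2,0) [L6,L7] — begin 0,0,0
after L6 α=1/2: [231/2, 183/2, 54]
after L7 α=1/2: [471/4, 315/4, 111]
rounded: [118, 79, 111]


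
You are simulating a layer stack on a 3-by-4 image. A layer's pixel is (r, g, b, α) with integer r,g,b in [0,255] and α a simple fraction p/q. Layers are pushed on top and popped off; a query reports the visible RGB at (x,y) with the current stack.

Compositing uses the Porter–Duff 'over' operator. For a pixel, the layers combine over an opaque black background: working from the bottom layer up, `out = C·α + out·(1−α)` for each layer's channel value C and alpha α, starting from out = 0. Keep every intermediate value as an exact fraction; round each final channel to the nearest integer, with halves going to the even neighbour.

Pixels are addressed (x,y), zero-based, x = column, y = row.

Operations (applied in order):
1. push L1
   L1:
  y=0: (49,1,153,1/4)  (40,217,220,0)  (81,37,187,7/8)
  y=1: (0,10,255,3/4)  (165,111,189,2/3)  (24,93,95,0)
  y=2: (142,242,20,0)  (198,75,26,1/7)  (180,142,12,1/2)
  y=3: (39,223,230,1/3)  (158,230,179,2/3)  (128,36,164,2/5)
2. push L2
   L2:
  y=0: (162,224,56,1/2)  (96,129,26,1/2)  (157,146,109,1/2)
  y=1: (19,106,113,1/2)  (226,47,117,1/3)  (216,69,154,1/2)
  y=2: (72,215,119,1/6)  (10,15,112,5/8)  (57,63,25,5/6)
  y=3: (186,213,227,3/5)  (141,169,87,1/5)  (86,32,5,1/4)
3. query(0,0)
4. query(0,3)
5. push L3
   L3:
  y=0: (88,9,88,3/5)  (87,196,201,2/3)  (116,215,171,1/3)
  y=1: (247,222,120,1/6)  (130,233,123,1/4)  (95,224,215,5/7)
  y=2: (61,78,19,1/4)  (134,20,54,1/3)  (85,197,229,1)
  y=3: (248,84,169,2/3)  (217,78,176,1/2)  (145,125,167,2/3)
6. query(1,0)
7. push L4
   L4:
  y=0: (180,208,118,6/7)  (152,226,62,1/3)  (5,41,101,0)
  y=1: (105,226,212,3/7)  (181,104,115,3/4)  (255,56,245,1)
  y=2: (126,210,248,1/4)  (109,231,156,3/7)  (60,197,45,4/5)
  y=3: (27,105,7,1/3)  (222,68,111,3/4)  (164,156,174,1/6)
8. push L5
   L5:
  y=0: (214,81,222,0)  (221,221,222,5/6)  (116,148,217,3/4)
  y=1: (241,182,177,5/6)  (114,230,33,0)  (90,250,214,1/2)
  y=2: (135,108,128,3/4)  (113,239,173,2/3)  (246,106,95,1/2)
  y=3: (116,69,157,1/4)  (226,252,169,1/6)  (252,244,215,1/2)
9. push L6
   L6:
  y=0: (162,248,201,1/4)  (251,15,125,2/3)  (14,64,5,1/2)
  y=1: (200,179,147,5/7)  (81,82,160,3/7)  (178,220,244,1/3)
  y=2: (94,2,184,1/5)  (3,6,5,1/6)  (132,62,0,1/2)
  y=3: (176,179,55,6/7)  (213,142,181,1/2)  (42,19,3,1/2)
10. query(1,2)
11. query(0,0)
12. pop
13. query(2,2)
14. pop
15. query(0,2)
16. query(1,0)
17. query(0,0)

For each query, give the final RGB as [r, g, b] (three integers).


query (0,0) [L1,L2] — begin 0,0,0
L1 α=1/4: [49/4, 1/4, 153/4]
L2 α=1/2: [697/8, 897/8, 377/8]
→ [87, 112, 47]

at x=0,y=3 over L1,L2:
after L1 α=1/3: [13, 223/3, 230/3]
after L2 α=3/5: [584/5, 2363/15, 2503/15]
= [117, 158, 167]

at x=1,y=0 over L1,L2,L3:
after L1 α=0: [0, 0, 0]
after L2 α=1/2: [48, 129/2, 13]
after L3 α=2/3: [74, 913/6, 415/3]
= [74, 152, 138]

(1,2) stack=L1,L2,L3,L4,L5,L6; from [0,0,0]:
after L1 α=1/7: [198/7, 75/7, 26/7]
after L2 α=5/8: [118/7, 375/28, 1999/28]
after L3 α=1/3: [1174/21, 655/42, 2755/42]
after L4 α=3/7: [11563/147, 15863/147, 15338/147]
after L5 α=2/3: [44785/441, 86129/441, 66200/441]
after L6 α=1/6: [112624/1323, 433291/2646, 333205/2646]
→ [85, 164, 126]

(0,0) stack=L1,L2,L3,L4,L5,L6; from [0,0,0]:
after L1 α=1/4: [49/4, 1/4, 153/4]
after L2 α=1/2: [697/8, 897/8, 377/8]
after L3 α=3/5: [1753/20, 201/4, 1433/20]
after L4 α=6/7: [23353/140, 5193/28, 15593/140]
after L5 α=0: [23353/140, 5193/28, 15593/140]
after L6 α=1/4: [92739/560, 22523/112, 74919/560]
rounded: [166, 201, 134]

at x=2,y=2 over L1,L2,L3,L4,L5:
after L1 α=1/2: [90, 71, 6]
after L2 α=5/6: [125/2, 193/3, 131/6]
after L3 α=1: [85, 197, 229]
after L4 α=4/5: [65, 197, 409/5]
after L5 α=1/2: [311/2, 303/2, 442/5]
→ [156, 152, 88]

(0,2) stack=L1,L2,L3,L4; from [0,0,0]:
+L1 (α=0) → [0, 0, 0]
+L2 (α=1/6) → [12, 215/6, 119/6]
+L3 (α=1/4) → [97/4, 371/8, 157/8]
+L4 (α=1/4) → [795/16, 2793/32, 2455/32]
→ [50, 87, 77]

query (1,0) [L1,L2,L3,L4] — begin 0,0,0
after L1 α=0: [0, 0, 0]
after L2 α=1/2: [48, 129/2, 13]
after L3 α=2/3: [74, 913/6, 415/3]
after L4 α=1/3: [100, 1591/9, 1016/9]
rounded: [100, 177, 113]

query (0,0) [L1,L2,L3,L4] — begin 0,0,0
L1 α=1/4: [49/4, 1/4, 153/4]
L2 α=1/2: [697/8, 897/8, 377/8]
L3 α=3/5: [1753/20, 201/4, 1433/20]
L4 α=6/7: [23353/140, 5193/28, 15593/140]
→ [167, 185, 111]


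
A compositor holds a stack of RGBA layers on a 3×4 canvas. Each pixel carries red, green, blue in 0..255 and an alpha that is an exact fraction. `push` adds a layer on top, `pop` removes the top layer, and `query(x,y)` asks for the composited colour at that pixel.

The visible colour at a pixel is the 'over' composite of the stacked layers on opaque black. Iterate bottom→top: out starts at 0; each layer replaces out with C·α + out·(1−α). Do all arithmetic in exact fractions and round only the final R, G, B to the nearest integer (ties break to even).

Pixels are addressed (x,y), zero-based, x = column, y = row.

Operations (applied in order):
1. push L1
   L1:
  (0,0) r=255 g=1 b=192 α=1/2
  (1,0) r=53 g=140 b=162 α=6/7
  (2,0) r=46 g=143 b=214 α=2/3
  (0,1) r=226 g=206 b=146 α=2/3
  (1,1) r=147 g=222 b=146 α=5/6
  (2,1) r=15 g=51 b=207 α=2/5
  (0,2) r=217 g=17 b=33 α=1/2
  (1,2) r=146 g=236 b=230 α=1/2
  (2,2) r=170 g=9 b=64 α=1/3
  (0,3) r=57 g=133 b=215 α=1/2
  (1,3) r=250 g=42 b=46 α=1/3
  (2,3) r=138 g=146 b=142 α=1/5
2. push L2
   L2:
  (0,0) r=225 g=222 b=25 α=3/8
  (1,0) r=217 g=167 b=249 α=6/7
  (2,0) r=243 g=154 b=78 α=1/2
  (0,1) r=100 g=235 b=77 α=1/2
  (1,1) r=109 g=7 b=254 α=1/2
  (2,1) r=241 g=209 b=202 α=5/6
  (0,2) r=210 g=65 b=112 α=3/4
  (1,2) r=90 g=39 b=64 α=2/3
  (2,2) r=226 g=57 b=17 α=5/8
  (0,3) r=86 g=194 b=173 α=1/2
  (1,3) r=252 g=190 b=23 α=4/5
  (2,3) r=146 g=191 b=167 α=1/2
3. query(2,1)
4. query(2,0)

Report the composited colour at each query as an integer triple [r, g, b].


query (2,1) [L1,L2] — begin 0,0,0
L1 α=2/5: [6, 102/5, 414/5]
L2 α=5/6: [1211/6, 5327/30, 2732/15]
→ [202, 178, 182]

(2,0) stack=L1,L2; from [0,0,0]:
L1 α=2/3: [92/3, 286/3, 428/3]
L2 α=1/2: [821/6, 374/3, 331/3]
→ [137, 125, 110]


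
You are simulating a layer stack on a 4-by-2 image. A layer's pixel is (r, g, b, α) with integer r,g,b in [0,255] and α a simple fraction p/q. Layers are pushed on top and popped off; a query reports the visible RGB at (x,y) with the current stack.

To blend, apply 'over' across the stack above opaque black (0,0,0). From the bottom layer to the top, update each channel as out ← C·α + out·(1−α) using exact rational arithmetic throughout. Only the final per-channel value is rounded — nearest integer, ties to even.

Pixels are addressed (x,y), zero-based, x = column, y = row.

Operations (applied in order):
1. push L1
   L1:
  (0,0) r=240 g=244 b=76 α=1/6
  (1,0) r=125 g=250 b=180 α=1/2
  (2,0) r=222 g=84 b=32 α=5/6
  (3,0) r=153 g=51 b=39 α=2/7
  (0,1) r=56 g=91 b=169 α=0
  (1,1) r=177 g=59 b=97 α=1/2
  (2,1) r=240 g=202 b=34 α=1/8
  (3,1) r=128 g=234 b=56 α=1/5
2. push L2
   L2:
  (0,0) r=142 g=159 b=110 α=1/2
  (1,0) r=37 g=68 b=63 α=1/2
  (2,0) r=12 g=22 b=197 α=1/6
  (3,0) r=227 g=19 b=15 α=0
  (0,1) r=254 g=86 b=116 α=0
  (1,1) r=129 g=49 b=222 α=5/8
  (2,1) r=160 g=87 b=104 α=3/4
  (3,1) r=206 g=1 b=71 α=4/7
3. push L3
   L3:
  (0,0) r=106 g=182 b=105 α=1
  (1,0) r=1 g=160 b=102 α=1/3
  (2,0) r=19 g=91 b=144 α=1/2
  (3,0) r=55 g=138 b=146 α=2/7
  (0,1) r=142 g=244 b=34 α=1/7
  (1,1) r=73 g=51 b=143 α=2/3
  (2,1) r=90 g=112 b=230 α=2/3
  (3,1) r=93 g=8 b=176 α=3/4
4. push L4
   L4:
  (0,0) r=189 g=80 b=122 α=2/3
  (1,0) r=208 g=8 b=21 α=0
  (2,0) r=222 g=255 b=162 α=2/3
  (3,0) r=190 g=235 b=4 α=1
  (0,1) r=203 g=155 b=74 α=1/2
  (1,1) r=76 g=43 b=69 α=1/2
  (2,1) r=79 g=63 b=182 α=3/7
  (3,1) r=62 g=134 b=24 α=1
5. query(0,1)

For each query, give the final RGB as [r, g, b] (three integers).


at x=0,y=1 over L1,L2,L3,L4:
L1 α=0: [0, 0, 0]
L2 α=0: [0, 0, 0]
L3 α=1/7: [142/7, 244/7, 34/7]
L4 α=1/2: [1563/14, 1329/14, 276/7]
rounded: [112, 95, 39]


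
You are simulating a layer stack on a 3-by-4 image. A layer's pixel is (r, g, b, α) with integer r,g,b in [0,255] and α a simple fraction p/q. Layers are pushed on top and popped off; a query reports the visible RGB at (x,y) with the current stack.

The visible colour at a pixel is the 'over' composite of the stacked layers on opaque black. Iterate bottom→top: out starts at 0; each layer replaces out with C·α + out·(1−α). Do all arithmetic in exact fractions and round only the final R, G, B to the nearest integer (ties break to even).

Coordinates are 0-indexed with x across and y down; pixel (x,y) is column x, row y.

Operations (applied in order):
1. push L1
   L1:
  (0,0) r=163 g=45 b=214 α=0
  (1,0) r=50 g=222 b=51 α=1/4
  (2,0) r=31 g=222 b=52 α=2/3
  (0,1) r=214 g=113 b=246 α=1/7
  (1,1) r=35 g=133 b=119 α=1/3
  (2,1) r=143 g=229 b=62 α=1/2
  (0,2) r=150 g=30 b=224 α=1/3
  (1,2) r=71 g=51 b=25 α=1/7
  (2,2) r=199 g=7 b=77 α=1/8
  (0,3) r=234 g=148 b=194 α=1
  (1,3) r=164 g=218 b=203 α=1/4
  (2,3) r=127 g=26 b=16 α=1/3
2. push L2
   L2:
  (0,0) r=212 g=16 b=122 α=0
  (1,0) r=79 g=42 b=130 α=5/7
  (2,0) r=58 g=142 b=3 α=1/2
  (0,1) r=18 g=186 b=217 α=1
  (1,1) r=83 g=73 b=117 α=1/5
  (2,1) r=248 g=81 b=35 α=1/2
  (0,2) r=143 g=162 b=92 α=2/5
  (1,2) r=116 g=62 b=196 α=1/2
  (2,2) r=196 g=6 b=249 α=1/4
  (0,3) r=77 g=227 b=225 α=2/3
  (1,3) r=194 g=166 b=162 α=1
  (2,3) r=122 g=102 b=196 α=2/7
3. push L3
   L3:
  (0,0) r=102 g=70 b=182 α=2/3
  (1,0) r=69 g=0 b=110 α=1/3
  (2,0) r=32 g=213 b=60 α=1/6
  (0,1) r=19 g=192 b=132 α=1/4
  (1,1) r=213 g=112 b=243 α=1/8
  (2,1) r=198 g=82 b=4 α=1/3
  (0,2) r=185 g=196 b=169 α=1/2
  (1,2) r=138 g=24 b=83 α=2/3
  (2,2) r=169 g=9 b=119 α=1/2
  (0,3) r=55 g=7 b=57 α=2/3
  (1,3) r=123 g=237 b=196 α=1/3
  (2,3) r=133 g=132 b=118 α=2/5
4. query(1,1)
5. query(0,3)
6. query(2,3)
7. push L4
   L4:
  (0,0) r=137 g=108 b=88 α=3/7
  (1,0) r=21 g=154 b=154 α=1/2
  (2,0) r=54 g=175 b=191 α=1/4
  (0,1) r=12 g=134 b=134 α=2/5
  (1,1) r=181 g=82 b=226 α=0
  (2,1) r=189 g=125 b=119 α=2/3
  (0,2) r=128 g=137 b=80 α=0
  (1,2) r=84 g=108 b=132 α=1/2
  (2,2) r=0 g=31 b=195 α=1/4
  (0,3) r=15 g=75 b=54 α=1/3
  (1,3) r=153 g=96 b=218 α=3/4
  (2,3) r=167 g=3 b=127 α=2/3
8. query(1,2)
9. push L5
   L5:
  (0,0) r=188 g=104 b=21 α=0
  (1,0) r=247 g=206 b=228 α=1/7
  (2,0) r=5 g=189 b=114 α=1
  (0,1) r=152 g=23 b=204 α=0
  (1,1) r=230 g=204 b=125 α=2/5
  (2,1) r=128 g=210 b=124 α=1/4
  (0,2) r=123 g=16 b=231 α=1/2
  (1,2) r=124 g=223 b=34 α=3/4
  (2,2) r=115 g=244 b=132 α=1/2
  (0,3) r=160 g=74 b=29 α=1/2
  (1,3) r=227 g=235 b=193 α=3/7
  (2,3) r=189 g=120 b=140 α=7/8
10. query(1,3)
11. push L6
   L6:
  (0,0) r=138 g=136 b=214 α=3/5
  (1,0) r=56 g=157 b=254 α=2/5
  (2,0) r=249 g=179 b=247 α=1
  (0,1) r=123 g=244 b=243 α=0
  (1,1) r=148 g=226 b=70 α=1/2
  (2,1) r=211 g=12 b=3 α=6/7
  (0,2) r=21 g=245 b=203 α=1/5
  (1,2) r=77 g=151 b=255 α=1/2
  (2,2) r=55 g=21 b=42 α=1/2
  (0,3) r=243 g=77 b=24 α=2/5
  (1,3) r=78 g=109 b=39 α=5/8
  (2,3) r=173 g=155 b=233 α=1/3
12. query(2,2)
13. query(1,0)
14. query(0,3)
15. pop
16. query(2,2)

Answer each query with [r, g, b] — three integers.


at x=1,y=1 over L1,L2,L3:
+L1 (α=1/3) → [35/3, 133/3, 119/3]
+L2 (α=1/5) → [389/15, 751/15, 827/15]
+L3 (α=1/8) → [2959/60, 6937/120, 4717/60]
rounded: [49, 58, 79]

query (0,3) [L1,L2,L3] — begin 0,0,0
+L1 (α=1) → [234, 148, 194]
+L2 (α=2/3) → [388/3, 602/3, 644/3]
+L3 (α=2/3) → [718/9, 644/9, 986/9]
= [80, 72, 110]

(2,3) stack=L1,L2,L3; from [0,0,0]:
L1 α=1/3: [127/3, 26/3, 16/3]
L2 α=2/7: [1367/21, 106/3, 1256/21]
L3 α=2/5: [3229/35, 74, 2908/35]
→ [92, 74, 83]

query (1,2) [L1,L2,L3,L4] — begin 0,0,0
after L1 α=1/7: [71/7, 51/7, 25/7]
after L2 α=1/2: [883/14, 485/14, 1397/14]
after L3 α=2/3: [4747/42, 1157/42, 3721/42]
after L4 α=1/2: [8275/84, 5693/84, 9265/84]
= [99, 68, 110]

at x=1,y=3 over L1,L2,L3,L4,L5:
+L1 (α=1/4) → [41, 109/2, 203/4]
+L2 (α=1) → [194, 166, 162]
+L3 (α=1/3) → [511/3, 569/3, 520/3]
+L4 (α=3/4) → [472/3, 1433/12, 1241/6]
+L5 (α=3/7) → [3931/21, 3548/21, 4219/21]
= [187, 169, 201]

(2,2) stack=L1,L2,L3,L4,L5,L6; from [0,0,0]:
after L1 α=1/8: [199/8, 7/8, 77/8]
after L2 α=1/4: [2165/32, 69/32, 2223/32]
after L3 α=1/2: [7573/64, 357/64, 6031/64]
after L4 α=1/4: [22719/256, 3055/256, 30573/256]
after L5 α=1/2: [52159/512, 65519/512, 64365/512]
after L6 α=1/2: [80319/1024, 76271/1024, 85869/1024]
→ [78, 74, 84]

query (1,0) [L1,L2,L3,L4,L5,L6] — begin 0,0,0
after L1 α=1/4: [25/2, 111/2, 51/4]
after L2 α=5/7: [60, 321/7, 193/2]
after L3 α=1/3: [63, 214/7, 101]
after L4 α=1/2: [42, 646/7, 255/2]
after L5 α=1/7: [499/7, 5318/49, 993/7]
after L6 α=2/5: [2281/35, 6268/49, 1307/7]
→ [65, 128, 187]

(0,3) stack=L1,L2,L3,L4,L5,L6; from [0,0,0]:
after L1 α=1: [234, 148, 194]
after L2 α=2/3: [388/3, 602/3, 644/3]
after L3 α=2/3: [718/9, 644/9, 986/9]
after L4 α=1/3: [1571/27, 1963/27, 2458/27]
after L5 α=1/2: [5891/54, 3961/54, 3241/54]
after L6 α=2/5: [14639/90, 6733/90, 821/18]
→ [163, 75, 46]

query (2,2) [L1,L2,L3,L4,L5] — begin 0,0,0
after L1 α=1/8: [199/8, 7/8, 77/8]
after L2 α=1/4: [2165/32, 69/32, 2223/32]
after L3 α=1/2: [7573/64, 357/64, 6031/64]
after L4 α=1/4: [22719/256, 3055/256, 30573/256]
after L5 α=1/2: [52159/512, 65519/512, 64365/512]
= [102, 128, 126]


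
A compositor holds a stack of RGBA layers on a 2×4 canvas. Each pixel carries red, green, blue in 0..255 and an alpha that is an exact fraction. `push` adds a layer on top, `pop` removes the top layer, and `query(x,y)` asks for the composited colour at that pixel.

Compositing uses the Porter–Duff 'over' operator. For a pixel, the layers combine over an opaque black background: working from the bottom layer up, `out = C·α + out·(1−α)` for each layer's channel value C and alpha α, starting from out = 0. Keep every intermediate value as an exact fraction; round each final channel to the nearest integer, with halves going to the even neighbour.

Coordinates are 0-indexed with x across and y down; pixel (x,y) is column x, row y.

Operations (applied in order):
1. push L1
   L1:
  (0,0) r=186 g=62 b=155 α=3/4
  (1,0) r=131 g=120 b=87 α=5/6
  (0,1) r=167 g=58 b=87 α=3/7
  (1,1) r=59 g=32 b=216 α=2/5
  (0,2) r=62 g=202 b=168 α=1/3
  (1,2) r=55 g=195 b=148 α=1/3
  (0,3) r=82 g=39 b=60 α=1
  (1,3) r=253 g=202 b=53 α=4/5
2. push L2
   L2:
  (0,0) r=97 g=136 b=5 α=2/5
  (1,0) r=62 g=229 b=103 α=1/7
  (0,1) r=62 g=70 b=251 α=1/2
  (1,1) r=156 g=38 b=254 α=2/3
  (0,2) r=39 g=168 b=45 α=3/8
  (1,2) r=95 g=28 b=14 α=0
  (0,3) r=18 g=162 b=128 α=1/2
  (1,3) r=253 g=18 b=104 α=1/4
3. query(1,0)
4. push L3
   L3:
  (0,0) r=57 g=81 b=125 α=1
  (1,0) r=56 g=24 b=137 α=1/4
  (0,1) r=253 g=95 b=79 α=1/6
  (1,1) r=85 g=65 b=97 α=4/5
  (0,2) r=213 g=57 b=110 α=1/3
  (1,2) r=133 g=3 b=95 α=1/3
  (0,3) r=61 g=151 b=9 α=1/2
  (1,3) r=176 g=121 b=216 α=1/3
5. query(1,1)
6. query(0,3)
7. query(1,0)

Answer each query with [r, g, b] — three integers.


query (1,0) [L1,L2] — begin 0,0,0
after L1 α=5/6: [655/6, 100, 145/2]
after L2 α=1/7: [717/7, 829/7, 538/7]
rounded: [102, 118, 77]

query (1,1) [L1,L2,L3] — begin 0,0,0
L1 α=2/5: [118/5, 64/5, 432/5]
L2 α=2/3: [1678/15, 148/5, 2972/15]
L3 α=4/5: [6778/75, 1448/25, 8792/75]
→ [90, 58, 117]

at x=0,y=3 over L1,L2,L3:
after L1 α=1: [82, 39, 60]
after L2 α=1/2: [50, 201/2, 94]
after L3 α=1/2: [111/2, 503/4, 103/2]
= [56, 126, 52]

at x=1,y=0 over L1,L2,L3:
after L1 α=5/6: [655/6, 100, 145/2]
after L2 α=1/7: [717/7, 829/7, 538/7]
after L3 α=1/4: [2543/28, 2655/28, 2573/28]
rounded: [91, 95, 92]


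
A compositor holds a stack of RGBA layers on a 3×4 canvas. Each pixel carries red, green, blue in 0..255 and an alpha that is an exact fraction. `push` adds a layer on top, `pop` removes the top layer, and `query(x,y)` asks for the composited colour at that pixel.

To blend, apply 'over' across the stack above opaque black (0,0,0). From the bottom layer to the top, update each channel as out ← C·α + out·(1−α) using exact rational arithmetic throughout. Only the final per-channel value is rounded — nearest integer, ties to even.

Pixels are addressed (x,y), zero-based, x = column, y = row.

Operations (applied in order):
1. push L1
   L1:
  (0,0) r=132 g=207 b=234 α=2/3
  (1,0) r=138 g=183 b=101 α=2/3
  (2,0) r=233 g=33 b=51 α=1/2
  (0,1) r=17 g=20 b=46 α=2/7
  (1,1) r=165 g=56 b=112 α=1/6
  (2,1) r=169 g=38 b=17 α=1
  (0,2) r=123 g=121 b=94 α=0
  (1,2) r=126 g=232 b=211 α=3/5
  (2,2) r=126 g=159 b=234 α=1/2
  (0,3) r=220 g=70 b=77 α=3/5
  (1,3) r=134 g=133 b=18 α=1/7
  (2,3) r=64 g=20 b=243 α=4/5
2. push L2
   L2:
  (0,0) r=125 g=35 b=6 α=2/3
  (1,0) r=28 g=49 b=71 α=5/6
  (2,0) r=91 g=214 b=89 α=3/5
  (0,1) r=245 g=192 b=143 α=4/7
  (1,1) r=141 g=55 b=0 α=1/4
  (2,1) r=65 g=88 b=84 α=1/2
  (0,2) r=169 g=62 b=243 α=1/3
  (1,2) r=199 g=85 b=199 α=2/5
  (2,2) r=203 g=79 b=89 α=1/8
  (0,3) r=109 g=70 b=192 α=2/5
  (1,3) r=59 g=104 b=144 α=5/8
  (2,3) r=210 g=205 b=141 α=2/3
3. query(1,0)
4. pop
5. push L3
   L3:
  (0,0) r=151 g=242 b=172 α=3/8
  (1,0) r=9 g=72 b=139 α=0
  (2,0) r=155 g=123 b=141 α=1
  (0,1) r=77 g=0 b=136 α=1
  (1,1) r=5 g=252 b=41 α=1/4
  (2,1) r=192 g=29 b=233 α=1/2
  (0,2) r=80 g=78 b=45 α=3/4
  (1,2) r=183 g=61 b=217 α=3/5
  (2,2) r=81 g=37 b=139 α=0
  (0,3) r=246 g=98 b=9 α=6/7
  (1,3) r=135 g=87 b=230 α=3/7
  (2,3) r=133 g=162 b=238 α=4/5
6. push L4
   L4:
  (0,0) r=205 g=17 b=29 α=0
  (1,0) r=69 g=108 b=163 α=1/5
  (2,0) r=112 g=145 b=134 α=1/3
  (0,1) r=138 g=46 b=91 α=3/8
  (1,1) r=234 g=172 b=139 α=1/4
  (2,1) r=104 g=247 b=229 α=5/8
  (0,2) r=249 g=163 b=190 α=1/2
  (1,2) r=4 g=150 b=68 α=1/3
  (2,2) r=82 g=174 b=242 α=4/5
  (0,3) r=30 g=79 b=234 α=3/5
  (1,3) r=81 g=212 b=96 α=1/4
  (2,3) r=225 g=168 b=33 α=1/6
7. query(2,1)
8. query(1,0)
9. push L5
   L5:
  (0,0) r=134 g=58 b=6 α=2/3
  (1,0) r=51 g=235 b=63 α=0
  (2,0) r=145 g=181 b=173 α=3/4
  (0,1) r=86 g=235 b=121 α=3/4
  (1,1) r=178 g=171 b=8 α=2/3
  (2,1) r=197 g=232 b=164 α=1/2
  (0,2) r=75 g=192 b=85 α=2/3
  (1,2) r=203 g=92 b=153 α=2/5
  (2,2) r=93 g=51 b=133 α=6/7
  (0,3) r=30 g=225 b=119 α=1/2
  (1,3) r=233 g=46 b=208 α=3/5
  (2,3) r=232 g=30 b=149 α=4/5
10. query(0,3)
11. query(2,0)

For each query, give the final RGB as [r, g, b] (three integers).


(1,0) stack=L1,L2; from [0,0,0]:
+L1 (α=2/3) → [92, 122, 202/3]
+L2 (α=5/6) → [116/3, 367/6, 1267/18]
→ [39, 61, 70]

at x=2,y=1 over L1,L3,L4:
+L1 (α=1) → [169, 38, 17]
+L3 (α=1/2) → [361/2, 67/2, 125]
+L4 (α=5/8) → [2123/16, 2671/16, 190]
→ [133, 167, 190]

at x=1,y=0 over L1,L3,L4:
+L1 (α=2/3) → [92, 122, 202/3]
+L3 (α=0) → [92, 122, 202/3]
+L4 (α=1/5) → [437/5, 596/5, 1297/15]
= [87, 119, 86]

query (0,3) [L1,L3,L4,L5] — begin 0,0,0
L1 α=3/5: [132, 42, 231/5]
L3 α=6/7: [1608/7, 90, 501/35]
L4 α=3/5: [3846/35, 417/5, 25572/175]
L5 α=1/2: [2448/35, 771/5, 46397/350]
= [70, 154, 133]

(2,0) stack=L1,L3,L4,L5; from [0,0,0]:
+L1 (α=1/2) → [233/2, 33/2, 51/2]
+L3 (α=1) → [155, 123, 141]
+L4 (α=1/3) → [422/3, 391/3, 416/3]
+L5 (α=3/4) → [1727/12, 505/3, 1973/12]
= [144, 168, 164]
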